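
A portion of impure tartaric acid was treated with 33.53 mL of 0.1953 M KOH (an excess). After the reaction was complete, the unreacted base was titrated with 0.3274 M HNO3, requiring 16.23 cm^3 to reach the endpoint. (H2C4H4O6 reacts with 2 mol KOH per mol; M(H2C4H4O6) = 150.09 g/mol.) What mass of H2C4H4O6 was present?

0.0927 g

Total n(KOH) added = 0.1953 x 0.03353 = 0.006548 mol.
n(HNO3) used = 0.3274 x 0.01623 = 0.005314 mol, which equals the excess n(KOH).
So n(KOH) consumed by the sample = 0.006548 - 0.005314 = 0.001235 mol.
n(H2C4H4O6) = 0.001235 / 2 = 0.0006174 mol.
mass = 0.0006174 mol x 150.09 g/mol = 0.0927 g.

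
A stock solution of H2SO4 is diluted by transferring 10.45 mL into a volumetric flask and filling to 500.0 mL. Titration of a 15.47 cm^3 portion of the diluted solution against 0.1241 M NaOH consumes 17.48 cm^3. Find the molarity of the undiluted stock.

n(NaOH) = 0.1241 x 0.01748 = 0.002169 mol.
n(H2SO4) in the aliquot = 0.002169 x 1/2 = 0.001085 mol.
[diluted H2SO4] = 0.001085 / 0.01547 = 0.07011 M.
Dilution factor = 500.0/10.45 = 47.85, so [stock] = 0.07011 x 47.85 = 3.35 M.

3.35 M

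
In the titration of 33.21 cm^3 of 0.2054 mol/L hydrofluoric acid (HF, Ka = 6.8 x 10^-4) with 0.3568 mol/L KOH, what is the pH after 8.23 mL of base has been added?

Initial n(HF) = 0.2054 x 0.03321 = 0.006821 mol.
n(KOH) added = 0.3568 x 0.008230 = 0.002936 mol, converting that many moles of HF to F-.
Remaining n(HF) = 0.003885 mol; n(F-) = 0.002936 mol.
By Henderson-Hasselbalch, pH = pKa + log([A^-]/[HA]) = 3.17 + log(0.002936/0.003885) = 3.17 + (-0.12) = 3.05.

3.05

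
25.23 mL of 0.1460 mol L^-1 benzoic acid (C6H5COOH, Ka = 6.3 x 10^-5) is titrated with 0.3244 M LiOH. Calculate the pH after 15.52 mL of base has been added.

12.52

n(acid) = 0.1460 x 0.02523 = 0.003684 mol; n(LiOH) added = 0.3244 x 0.01552 = 0.005035 mol.
Base is in excess by 0.005035 - 0.003684 = 0.001351 mol in a total volume of 0.04075 L.
[OH^-] = 0.001351/0.04075 = 0.03316 M, so pOH = 1.48 and pH = 14.00 - 1.48 = 12.52.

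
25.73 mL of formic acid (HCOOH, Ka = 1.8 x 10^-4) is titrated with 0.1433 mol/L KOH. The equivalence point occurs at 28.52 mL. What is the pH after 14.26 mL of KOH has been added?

3.74

14.26 mL is exactly half the equivalence volume (28.52/2), i.e. the half-equivalence point.
There, n(HA) = n(A^-), so pH = pKa = -log(1.8 x 10^-4) = 3.74.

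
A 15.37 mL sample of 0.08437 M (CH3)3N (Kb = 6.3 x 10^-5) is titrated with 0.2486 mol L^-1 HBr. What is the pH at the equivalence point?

5.50

n((CH3)3N) = 0.08437 x 0.01537 = 0.001297 mol; V(HBr) at equivalence = 0.001297/0.2486 = 0.005216 L.
At equivalence the base is fully converted to (CH3)3NH+; total volume = 0.02059 L, so [(CH3)3NH+] = 0.001297/0.02059 = 0.06299 M.
Ka((CH3)3NH+) = Kw/Kb = 1.0e-14 / 6.3 x 10^-5 = 1.59e-10.
[H^+] = sqrt(Ka x [(CH3)3NH+]) = sqrt(1.59e-10 x 0.06299) = 3.16e-6 M.
pH = -log(3.16e-6) = 5.50.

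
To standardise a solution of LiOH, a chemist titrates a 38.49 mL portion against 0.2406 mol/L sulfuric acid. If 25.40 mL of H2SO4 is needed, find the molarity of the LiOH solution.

n(H2SO4) delivered = 0.2406 x 0.02540 = 0.006111 mol.
The reaction is 2 LiOH + 1 H2SO4, so n(LiOH) = 0.006111 x 2/1 = 0.01222 mol.
[LiOH] = 0.01222 mol / 0.03849 L = 0.318 M.

0.318 M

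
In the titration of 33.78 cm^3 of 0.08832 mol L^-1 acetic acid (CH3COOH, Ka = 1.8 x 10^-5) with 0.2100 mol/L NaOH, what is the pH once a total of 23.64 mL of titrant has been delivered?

n(acid) = 0.08832 x 0.03378 = 0.002983 mol; n(NaOH) added = 0.2100 x 0.02364 = 0.004964 mol.
Base is in excess by 0.004964 - 0.002983 = 0.001981 mol in a total volume of 0.05742 L.
[OH^-] = 0.001981/0.05742 = 0.03450 M, so pOH = 1.46 and pH = 14.00 - 1.46 = 12.54.

12.54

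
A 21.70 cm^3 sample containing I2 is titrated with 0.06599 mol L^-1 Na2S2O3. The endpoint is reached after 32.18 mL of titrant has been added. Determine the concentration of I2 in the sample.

n(Na2S2O3) = 0.06599 x 0.03218 = 0.002124 mol.
From the balanced equation, 2 mol Na2S2O3 reacts with 1 mol I2, so n(I2) = 0.002124 x 1/2 = 0.001062 mol.
[I2] = 0.001062 / 0.02170 L = 0.0489 M.

0.0489 M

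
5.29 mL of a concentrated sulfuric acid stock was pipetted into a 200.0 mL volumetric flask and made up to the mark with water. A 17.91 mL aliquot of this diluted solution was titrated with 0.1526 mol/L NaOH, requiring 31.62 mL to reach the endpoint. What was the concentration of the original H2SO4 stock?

n(NaOH) = 0.1526 x 0.03162 = 0.004825 mol.
n(H2SO4) in the aliquot = 0.004825 x 1/2 = 0.002413 mol.
[diluted H2SO4] = 0.002413 / 0.01791 = 0.1347 M.
Dilution factor = 200.0/5.290 = 37.81, so [stock] = 0.1347 x 37.81 = 5.09 M.

5.09 M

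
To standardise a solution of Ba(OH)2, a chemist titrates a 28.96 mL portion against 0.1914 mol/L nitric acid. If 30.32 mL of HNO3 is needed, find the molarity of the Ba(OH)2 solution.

n(HNO3) delivered = 0.1914 x 0.03032 = 0.005803 mol.
The reaction is 1 Ba(OH)2 + 2 HNO3, so n(Ba(OH)2) = 0.005803 x 1/2 = 0.002902 mol.
[Ba(OH)2] = 0.002902 mol / 0.02896 L = 0.100 M.

0.100 M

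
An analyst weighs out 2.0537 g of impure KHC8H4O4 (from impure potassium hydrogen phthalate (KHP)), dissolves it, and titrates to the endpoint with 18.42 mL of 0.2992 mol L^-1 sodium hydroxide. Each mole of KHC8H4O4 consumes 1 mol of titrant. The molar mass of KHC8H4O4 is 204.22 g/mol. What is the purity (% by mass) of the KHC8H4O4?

54.8%

n(NaOH) = 0.2992 x 0.01842 = 0.005511 mol.
n(KHC8H4O4) = 0.005511 / 1 = 0.005511 mol.
mass of KHC8H4O4 = 0.005511 x 204.22 = 1.126 g.
% purity = 1.126 / 2.0537 x 100 = 54.8%.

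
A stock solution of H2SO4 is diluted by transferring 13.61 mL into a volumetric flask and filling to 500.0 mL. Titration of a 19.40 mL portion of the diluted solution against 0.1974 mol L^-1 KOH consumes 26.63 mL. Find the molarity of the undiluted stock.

n(KOH) = 0.1974 x 0.02663 = 0.005257 mol.
n(H2SO4) in the aliquot = 0.005257 x 1/2 = 0.002628 mol.
[diluted H2SO4] = 0.002628 / 0.01940 = 0.1355 M.
Dilution factor = 500.0/13.61 = 36.74, so [stock] = 0.1355 x 36.74 = 4.98 M.

4.98 M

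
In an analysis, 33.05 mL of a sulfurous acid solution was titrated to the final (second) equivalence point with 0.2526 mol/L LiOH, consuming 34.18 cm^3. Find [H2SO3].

0.131 M

n(LiOH) = 0.2526 x 0.03418 = 0.008634 mol.
At the final (second) equivalence point, 2 mol OH^- react per mol H2SO3, so n(H2SO3) = 0.008634 / 2 = 0.004317 mol.
[H2SO3] = 0.004317 / 0.03305 L = 0.131 M.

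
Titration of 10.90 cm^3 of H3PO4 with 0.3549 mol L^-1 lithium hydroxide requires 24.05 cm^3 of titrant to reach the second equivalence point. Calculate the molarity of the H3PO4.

n(LiOH) = 0.3549 x 0.02405 = 0.008535 mol.
At the second equivalence point, 2 mol OH^- react per mol H3PO4, so n(H3PO4) = 0.008535 / 2 = 0.004268 mol.
[H3PO4] = 0.004268 / 0.01090 L = 0.392 M.

0.392 M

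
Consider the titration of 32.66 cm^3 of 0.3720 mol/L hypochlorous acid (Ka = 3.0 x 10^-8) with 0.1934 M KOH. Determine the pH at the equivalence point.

n(HClO) = 0.3720 x 0.03266 = 0.01215 mol; V(KOH) at equivalence = 0.01215/0.1934 = 0.06282 L.
At equivalence all the acid is converted to ClO-; total volume = 0.03266 + 0.06282 = 0.09548 L, so [ClO-] = 0.01215/0.09548 = 0.1272 M.
Kb = Kw/Ka = 1.0e-14 / 3.0 x 10^-8 = 3.33e-7.
[OH^-] = sqrt(Kb x [ClO-]) = sqrt(3.33e-7 x 0.1272) = 0.000206 M.
pOH = 3.69, so pH = 14.00 - 3.69 = 10.31.

10.31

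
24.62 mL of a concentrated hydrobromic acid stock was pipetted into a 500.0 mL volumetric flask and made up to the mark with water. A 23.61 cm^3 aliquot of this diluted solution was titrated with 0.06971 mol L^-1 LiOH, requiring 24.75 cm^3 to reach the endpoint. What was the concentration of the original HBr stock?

n(LiOH) = 0.06971 x 0.02475 = 0.001725 mol.
n(HBr) in the aliquot = 0.001725 mol.
[diluted HBr] = 0.001725 / 0.02361 = 0.07308 M.
Dilution factor = 500.0/24.62 = 20.31, so [stock] = 0.07308 x 20.31 = 1.48 M.

1.48 M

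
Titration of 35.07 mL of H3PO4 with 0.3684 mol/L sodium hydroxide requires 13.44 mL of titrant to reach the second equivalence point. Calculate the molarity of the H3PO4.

n(NaOH) = 0.3684 x 0.01344 = 0.004951 mol.
At the second equivalence point, 2 mol OH^- react per mol H3PO4, so n(H3PO4) = 0.004951 / 2 = 0.002476 mol.
[H3PO4] = 0.002476 / 0.03507 L = 0.0706 M.

0.0706 M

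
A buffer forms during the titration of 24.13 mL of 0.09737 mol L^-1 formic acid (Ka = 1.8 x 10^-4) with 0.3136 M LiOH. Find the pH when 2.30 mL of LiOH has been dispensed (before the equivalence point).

Initial n(HCOOH) = 0.09737 x 0.02413 = 0.002350 mol.
n(LiOH) added = 0.3136 x 0.002300 = 0.0007213 mol, converting that many moles of HCOOH to HCOO-.
Remaining n(HCOOH) = 0.001628 mol; n(HCOO-) = 0.0007213 mol.
By Henderson-Hasselbalch, pH = pKa + log([A^-]/[HA]) = 3.74 + log(0.0007213/0.001628) = 3.74 + (-0.35) = 3.39.

3.39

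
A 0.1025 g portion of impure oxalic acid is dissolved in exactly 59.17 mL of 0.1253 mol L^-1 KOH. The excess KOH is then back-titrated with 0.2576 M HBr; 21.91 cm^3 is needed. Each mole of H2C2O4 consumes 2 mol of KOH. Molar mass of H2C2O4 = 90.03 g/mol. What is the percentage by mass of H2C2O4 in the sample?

Total n(KOH) added = 0.1253 x 0.05917 = 0.007414 mol.
n(HBr) used = 0.2576 x 0.02191 = 0.005644 mol, which equals the excess n(KOH).
So n(KOH) consumed by the sample = 0.007414 - 0.005644 = 0.001770 mol.
n(H2C2O4) = 0.001770 / 2 = 0.0008850 mol.
mass H2C2O4 = 0.0008850 x 90.03 = 0.07968 g, so %H2C2O4 = 0.07968/0.1025 x 100 = 77.7%.

77.7%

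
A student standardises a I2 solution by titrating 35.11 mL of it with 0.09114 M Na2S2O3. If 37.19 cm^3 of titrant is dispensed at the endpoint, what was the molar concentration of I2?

n(Na2S2O3) = 0.09114 x 0.03719 = 0.003389 mol.
From the balanced equation, 2 mol Na2S2O3 reacts with 1 mol I2, so n(I2) = 0.003389 x 1/2 = 0.001695 mol.
[I2] = 0.001695 / 0.03511 L = 0.0483 M.

0.0483 M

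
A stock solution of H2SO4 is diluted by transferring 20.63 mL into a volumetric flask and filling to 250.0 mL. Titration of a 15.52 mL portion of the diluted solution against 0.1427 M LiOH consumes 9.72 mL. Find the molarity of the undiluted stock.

n(LiOH) = 0.1427 x 0.009720 = 0.001387 mol.
n(H2SO4) in the aliquot = 0.001387 x 1/2 = 0.0006935 mol.
[diluted H2SO4] = 0.0006935 / 0.01552 = 0.04469 M.
Dilution factor = 250.0/20.63 = 12.12, so [stock] = 0.04469 x 12.12 = 0.542 M.

0.542 M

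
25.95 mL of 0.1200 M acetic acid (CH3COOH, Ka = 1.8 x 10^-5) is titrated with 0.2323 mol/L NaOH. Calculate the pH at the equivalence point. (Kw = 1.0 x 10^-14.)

8.82

n(CH3COOH) = 0.1200 x 0.02595 = 0.003114 mol; V(NaOH) at equivalence = 0.003114/0.2323 = 0.01341 L.
At equivalence all the acid is converted to CH3COO-; total volume = 0.02595 + 0.01341 = 0.03936 L, so [CH3COO-] = 0.003114/0.03936 = 0.07913 M.
Kb = Kw/Ka = 1.0e-14 / 1.8 x 10^-5 = 5.56e-10.
[OH^-] = sqrt(Kb x [CH3COO-]) = sqrt(5.56e-10 x 0.07913) = 6.63e-6 M.
pOH = 5.18, so pH = 14.00 - 5.18 = 8.82.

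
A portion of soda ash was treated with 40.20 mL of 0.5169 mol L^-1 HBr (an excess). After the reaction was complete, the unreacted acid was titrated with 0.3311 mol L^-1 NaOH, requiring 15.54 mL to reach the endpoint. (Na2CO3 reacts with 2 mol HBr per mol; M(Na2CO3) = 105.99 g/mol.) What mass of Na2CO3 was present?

0.829 g

Total n(HBr) added = 0.5169 x 0.04020 = 0.02078 mol.
n(NaOH) used = 0.3311 x 0.01554 = 0.005145 mol, which equals the excess n(HBr).
So n(HBr) consumed by the sample = 0.02078 - 0.005145 = 0.01563 mol.
n(Na2CO3) = 0.01563 / 2 = 0.007817 mol.
mass = 0.007817 mol x 105.99 g/mol = 0.829 g.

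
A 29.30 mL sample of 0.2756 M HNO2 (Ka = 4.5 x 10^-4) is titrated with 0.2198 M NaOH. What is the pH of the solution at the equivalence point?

n(HNO2) = 0.2756 x 0.02930 = 0.008075 mol; V(NaOH) at equivalence = 0.008075/0.2198 = 0.03674 L.
At equivalence all the acid is converted to NO2-; total volume = 0.02930 + 0.03674 = 0.06604 L, so [NO2-] = 0.008075/0.06604 = 0.1223 M.
Kb = Kw/Ka = 1.0e-14 / 4.5 x 10^-4 = 2.22e-11.
[OH^-] = sqrt(Kb x [NO2-]) = sqrt(2.22e-11 x 0.1223) = 1.65e-6 M.
pOH = 5.78, so pH = 14.00 - 5.78 = 8.22.

8.22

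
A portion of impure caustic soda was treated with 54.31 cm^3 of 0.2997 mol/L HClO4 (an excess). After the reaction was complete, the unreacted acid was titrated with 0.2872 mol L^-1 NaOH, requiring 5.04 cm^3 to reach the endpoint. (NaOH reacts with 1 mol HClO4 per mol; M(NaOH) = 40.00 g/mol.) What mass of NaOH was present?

0.593 g

Total n(HClO4) added = 0.2997 x 0.05431 = 0.01628 mol.
n(NaOH) used = 0.2872 x 0.005040 = 0.001447 mol, which equals the excess n(HClO4).
So n(HClO4) consumed by the sample = 0.01628 - 0.001447 = 0.01483 mol.
n(NaOH) = 0.01483 / 1 = 0.01483 mol.
mass = 0.01483 mol x 40.00 g/mol = 0.593 g.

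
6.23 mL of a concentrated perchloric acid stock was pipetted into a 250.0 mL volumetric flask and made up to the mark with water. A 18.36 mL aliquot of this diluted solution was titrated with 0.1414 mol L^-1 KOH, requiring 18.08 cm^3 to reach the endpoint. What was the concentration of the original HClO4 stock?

n(KOH) = 0.1414 x 0.01808 = 0.002557 mol.
n(HClO4) in the aliquot = 0.002557 mol.
[diluted HClO4] = 0.002557 / 0.01836 = 0.1392 M.
Dilution factor = 250.0/6.230 = 40.13, so [stock] = 0.1392 x 40.13 = 5.59 M.

5.59 M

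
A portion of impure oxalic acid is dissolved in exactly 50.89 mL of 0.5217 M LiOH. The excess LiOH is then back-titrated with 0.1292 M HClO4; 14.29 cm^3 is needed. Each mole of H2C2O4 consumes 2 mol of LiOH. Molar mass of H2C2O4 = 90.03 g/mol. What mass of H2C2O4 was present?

1.11 g

Total n(LiOH) added = 0.5217 x 0.05089 = 0.02655 mol.
n(HClO4) used = 0.1292 x 0.01429 = 0.001846 mol, which equals the excess n(LiOH).
So n(LiOH) consumed by the sample = 0.02655 - 0.001846 = 0.02470 mol.
n(H2C2O4) = 0.02470 / 2 = 0.01235 mol.
mass = 0.01235 mol x 90.03 g/mol = 1.11 g.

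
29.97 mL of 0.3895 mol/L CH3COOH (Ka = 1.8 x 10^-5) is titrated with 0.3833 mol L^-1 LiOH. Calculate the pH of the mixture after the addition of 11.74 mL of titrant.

4.54

Initial n(CH3COOH) = 0.3895 x 0.02997 = 0.01167 mol.
n(LiOH) added = 0.3833 x 0.01174 = 0.004500 mol, converting that many moles of CH3COOH to CH3COO-.
Remaining n(CH3COOH) = 0.007173 mol; n(CH3COO-) = 0.004500 mol.
By Henderson-Hasselbalch, pH = pKa + log([A^-]/[HA]) = 4.74 + log(0.004500/0.007173) = 4.74 + (-0.20) = 4.54.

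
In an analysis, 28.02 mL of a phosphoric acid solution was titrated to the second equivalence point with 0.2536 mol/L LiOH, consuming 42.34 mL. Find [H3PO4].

0.192 M

n(LiOH) = 0.2536 x 0.04234 = 0.01074 mol.
At the second equivalence point, 2 mol OH^- react per mol H3PO4, so n(H3PO4) = 0.01074 / 2 = 0.005369 mol.
[H3PO4] = 0.005369 / 0.02802 L = 0.192 M.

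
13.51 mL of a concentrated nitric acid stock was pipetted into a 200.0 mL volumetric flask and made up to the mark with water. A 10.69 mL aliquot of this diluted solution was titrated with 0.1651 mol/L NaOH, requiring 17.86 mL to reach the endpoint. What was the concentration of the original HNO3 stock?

n(NaOH) = 0.1651 x 0.01786 = 0.002949 mol.
n(HNO3) in the aliquot = 0.002949 mol.
[diluted HNO3] = 0.002949 / 0.01069 = 0.2758 M.
Dilution factor = 200.0/13.51 = 14.80, so [stock] = 0.2758 x 14.80 = 4.08 M.

4.08 M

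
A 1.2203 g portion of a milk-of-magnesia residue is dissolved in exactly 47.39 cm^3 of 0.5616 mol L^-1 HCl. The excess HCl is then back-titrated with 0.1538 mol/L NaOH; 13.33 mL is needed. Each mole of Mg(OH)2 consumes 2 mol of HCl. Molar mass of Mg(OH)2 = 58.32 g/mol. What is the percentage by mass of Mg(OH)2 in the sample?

58.7%

Total n(HCl) added = 0.5616 x 0.04739 = 0.02661 mol.
n(NaOH) used = 0.1538 x 0.01333 = 0.002050 mol, which equals the excess n(HCl).
So n(HCl) consumed by the sample = 0.02661 - 0.002050 = 0.02456 mol.
n(Mg(OH)2) = 0.02456 / 2 = 0.01228 mol.
mass Mg(OH)2 = 0.01228 x 58.32 = 0.7163 g, so %Mg(OH)2 = 0.7163/1.2203 x 100 = 58.7%.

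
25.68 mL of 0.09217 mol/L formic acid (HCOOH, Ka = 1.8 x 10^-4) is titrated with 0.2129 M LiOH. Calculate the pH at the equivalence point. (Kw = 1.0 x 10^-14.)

8.28

n(HCOOH) = 0.09217 x 0.02568 = 0.002367 mol; V(LiOH) at equivalence = 0.002367/0.2129 = 0.01112 L.
At equivalence all the acid is converted to HCOO-; total volume = 0.02568 + 0.01112 = 0.03680 L, so [HCOO-] = 0.002367/0.03680 = 0.06432 M.
Kb = Kw/Ka = 1.0e-14 / 1.8 x 10^-4 = 5.56e-11.
[OH^-] = sqrt(Kb x [HCOO-]) = sqrt(5.56e-11 x 0.06432) = 1.89e-6 M.
pOH = 5.72, so pH = 14.00 - 5.72 = 8.28.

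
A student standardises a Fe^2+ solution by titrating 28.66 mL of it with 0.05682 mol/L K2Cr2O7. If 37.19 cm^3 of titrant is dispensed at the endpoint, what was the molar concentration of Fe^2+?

0.442 M

n(K2Cr2O7) = 0.05682 x 0.03719 = 0.002113 mol.
From the balanced equation, 1 mol K2Cr2O7 reacts with 6 mol Fe^2+, so n(Fe^2+) = 0.002113 x 6/1 = 0.01268 mol.
[Fe^2+] = 0.01268 / 0.02866 L = 0.442 M.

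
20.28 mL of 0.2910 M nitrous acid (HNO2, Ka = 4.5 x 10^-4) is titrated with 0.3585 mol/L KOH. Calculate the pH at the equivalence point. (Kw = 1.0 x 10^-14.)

n(HNO2) = 0.2910 x 0.02028 = 0.005901 mol; V(KOH) at equivalence = 0.005901/0.3585 = 0.01646 L.
At equivalence all the acid is converted to NO2-; total volume = 0.02028 + 0.01646 = 0.03674 L, so [NO2-] = 0.005901/0.03674 = 0.1606 M.
Kb = Kw/Ka = 1.0e-14 / 4.5 x 10^-4 = 2.22e-11.
[OH^-] = sqrt(Kb x [NO2-]) = sqrt(2.22e-11 x 0.1606) = 1.89e-6 M.
pOH = 5.72, so pH = 14.00 - 5.72 = 8.28.

8.28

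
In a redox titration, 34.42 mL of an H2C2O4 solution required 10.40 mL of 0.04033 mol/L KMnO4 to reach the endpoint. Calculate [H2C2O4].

n(KMnO4) = 0.04033 x 0.01040 = 0.0004194 mol.
From the balanced equation, 2 mol KMnO4 reacts with 5 mol H2C2O4, so n(H2C2O4) = 0.0004194 x 5/2 = 0.001049 mol.
[H2C2O4] = 0.001049 / 0.03442 L = 0.0305 M.

0.0305 M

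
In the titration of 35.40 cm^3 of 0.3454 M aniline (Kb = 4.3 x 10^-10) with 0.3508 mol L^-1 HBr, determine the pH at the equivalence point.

n(C6H5NH2) = 0.3454 x 0.03540 = 0.01223 mol; V(HBr) at equivalence = 0.01223/0.3508 = 0.03486 L.
At equivalence the base is fully converted to C6H5NH3+; total volume = 0.07026 L, so [C6H5NH3+] = 0.01223/0.07026 = 0.1740 M.
Ka(C6H5NH3+) = Kw/Kb = 1.0e-14 / 4.3 x 10^-10 = 2.33e-5.
[H^+] = sqrt(Ka x [C6H5NH3+]) = sqrt(2.33e-5 x 0.1740) = 0.00201 M.
pH = -log(0.00201) = 2.70.

2.70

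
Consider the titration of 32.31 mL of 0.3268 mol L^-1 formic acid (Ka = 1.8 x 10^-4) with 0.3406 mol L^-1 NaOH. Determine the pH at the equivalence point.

8.48

n(HCOOH) = 0.3268 x 0.03231 = 0.01056 mol; V(NaOH) at equivalence = 0.01056/0.3406 = 0.03100 L.
At equivalence all the acid is converted to HCOO-; total volume = 0.03231 + 0.03100 = 0.06331 L, so [HCOO-] = 0.01056/0.06331 = 0.1668 M.
Kb = Kw/Ka = 1.0e-14 / 1.8 x 10^-4 = 5.56e-11.
[OH^-] = sqrt(Kb x [HCOO-]) = sqrt(5.56e-11 x 0.1668) = 3.04e-6 M.
pOH = 5.52, so pH = 14.00 - 5.52 = 8.48.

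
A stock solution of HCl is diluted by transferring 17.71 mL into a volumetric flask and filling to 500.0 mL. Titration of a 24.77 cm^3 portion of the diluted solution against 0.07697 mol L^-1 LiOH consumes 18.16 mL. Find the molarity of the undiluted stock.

n(LiOH) = 0.07697 x 0.01816 = 0.001398 mol.
n(HCl) in the aliquot = 0.001398 mol.
[diluted HCl] = 0.001398 / 0.02477 = 0.05643 M.
Dilution factor = 500.0/17.71 = 28.23, so [stock] = 0.05643 x 28.23 = 1.59 M.

1.59 M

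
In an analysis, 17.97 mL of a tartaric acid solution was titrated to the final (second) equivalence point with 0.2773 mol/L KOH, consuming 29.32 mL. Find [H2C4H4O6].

n(KOH) = 0.2773 x 0.02932 = 0.008130 mol.
At the final (second) equivalence point, 2 mol OH^- react per mol H2C4H4O6, so n(H2C4H4O6) = 0.008130 / 2 = 0.004065 mol.
[H2C4H4O6] = 0.004065 / 0.01797 L = 0.226 M.

0.226 M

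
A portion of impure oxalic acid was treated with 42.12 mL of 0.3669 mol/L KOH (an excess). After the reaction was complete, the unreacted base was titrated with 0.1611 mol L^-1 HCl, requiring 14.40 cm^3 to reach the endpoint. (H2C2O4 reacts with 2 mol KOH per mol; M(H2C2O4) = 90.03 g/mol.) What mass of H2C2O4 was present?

0.591 g

Total n(KOH) added = 0.3669 x 0.04212 = 0.01545 mol.
n(HCl) used = 0.1611 x 0.01440 = 0.002320 mol, which equals the excess n(KOH).
So n(KOH) consumed by the sample = 0.01545 - 0.002320 = 0.01313 mol.
n(H2C2O4) = 0.01313 / 2 = 0.006567 mol.
mass = 0.006567 mol x 90.03 g/mol = 0.591 g.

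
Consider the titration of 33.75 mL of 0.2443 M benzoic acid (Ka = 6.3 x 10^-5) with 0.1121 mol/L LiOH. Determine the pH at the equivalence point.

8.54

n(C6H5COOH) = 0.2443 x 0.03375 = 0.008245 mol; V(LiOH) at equivalence = 0.008245/0.1121 = 0.07355 L.
At equivalence all the acid is converted to C6H5COO-; total volume = 0.03375 + 0.07355 = 0.1073 L, so [C6H5COO-] = 0.008245/0.1073 = 0.07684 M.
Kb = Kw/Ka = 1.0e-14 / 6.3 x 10^-5 = 1.59e-10.
[OH^-] = sqrt(Kb x [C6H5COO-]) = sqrt(1.59e-10 x 0.07684) = 3.49e-6 M.
pOH = 5.46, so pH = 14.00 - 5.46 = 8.54.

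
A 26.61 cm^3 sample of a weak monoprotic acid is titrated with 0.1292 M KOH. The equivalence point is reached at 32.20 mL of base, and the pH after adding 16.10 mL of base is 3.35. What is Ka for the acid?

4.5 x 10^-4

16.10 mL is half of the equivalence volume, so this is the half-equivalence point where [HA] = [A^-].
At half-equivalence pH = pKa, so pKa = 3.35.
Ka = 10^(-3.35) = 4.5 x 10^-4.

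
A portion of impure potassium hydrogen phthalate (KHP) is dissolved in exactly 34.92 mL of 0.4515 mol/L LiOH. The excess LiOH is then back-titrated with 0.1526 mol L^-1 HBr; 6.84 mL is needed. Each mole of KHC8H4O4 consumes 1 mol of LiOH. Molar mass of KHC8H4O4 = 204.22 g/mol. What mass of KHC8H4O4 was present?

Total n(LiOH) added = 0.4515 x 0.03492 = 0.01577 mol.
n(HBr) used = 0.1526 x 0.006840 = 0.001044 mol, which equals the excess n(LiOH).
So n(LiOH) consumed by the sample = 0.01577 - 0.001044 = 0.01472 mol.
n(KHC8H4O4) = 0.01472 / 1 = 0.01472 mol.
mass = 0.01472 mol x 204.22 g/mol = 3.01 g.

3.01 g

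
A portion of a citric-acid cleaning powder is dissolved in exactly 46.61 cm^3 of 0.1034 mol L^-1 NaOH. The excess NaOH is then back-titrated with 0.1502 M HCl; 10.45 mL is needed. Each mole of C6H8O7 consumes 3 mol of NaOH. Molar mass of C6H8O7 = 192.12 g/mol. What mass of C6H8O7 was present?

Total n(NaOH) added = 0.1034 x 0.04661 = 0.004819 mol.
n(HCl) used = 0.1502 x 0.01045 = 0.001570 mol, which equals the excess n(NaOH).
So n(NaOH) consumed by the sample = 0.004819 - 0.001570 = 0.003250 mol.
n(C6H8O7) = 0.003250 / 3 = 0.001083 mol.
mass = 0.001083 mol x 192.12 g/mol = 0.208 g.

0.208 g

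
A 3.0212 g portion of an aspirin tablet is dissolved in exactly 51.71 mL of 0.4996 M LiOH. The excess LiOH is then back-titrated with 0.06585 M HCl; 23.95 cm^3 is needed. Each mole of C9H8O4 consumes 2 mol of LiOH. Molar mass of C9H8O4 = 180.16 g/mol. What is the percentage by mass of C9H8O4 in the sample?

72.3%

Total n(LiOH) added = 0.4996 x 0.05171 = 0.02583 mol.
n(HCl) used = 0.06585 x 0.02395 = 0.001577 mol, which equals the excess n(LiOH).
So n(LiOH) consumed by the sample = 0.02583 - 0.001577 = 0.02426 mol.
n(C9H8O4) = 0.02426 / 2 = 0.01213 mol.
mass C9H8O4 = 0.01213 x 180.16 = 2.185 g, so %C9H8O4 = 2.185/3.0212 x 100 = 72.3%.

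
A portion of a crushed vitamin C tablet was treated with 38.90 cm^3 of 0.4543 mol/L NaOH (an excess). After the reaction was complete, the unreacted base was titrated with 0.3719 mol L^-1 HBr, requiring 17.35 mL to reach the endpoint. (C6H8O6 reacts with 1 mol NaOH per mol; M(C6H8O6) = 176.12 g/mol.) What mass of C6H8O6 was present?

1.98 g

Total n(NaOH) added = 0.4543 x 0.03890 = 0.01767 mol.
n(HBr) used = 0.3719 x 0.01735 = 0.006452 mol, which equals the excess n(NaOH).
So n(NaOH) consumed by the sample = 0.01767 - 0.006452 = 0.01122 mol.
n(C6H8O6) = 0.01122 / 1 = 0.01122 mol.
mass = 0.01122 mol x 176.12 g/mol = 1.98 g.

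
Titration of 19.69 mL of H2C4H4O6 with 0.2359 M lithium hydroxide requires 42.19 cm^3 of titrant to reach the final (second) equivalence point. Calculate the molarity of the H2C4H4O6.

n(LiOH) = 0.2359 x 0.04219 = 0.009953 mol.
At the final (second) equivalence point, 2 mol OH^- react per mol H2C4H4O6, so n(H2C4H4O6) = 0.009953 / 2 = 0.004976 mol.
[H2C4H4O6] = 0.004976 / 0.01969 L = 0.253 M.

0.253 M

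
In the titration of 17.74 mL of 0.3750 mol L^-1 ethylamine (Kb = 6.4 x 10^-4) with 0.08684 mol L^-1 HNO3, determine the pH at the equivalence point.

5.98

n(C2H5NH2) = 0.3750 x 0.01774 = 0.006652 mol; V(HNO3) at equivalence = 0.006652/0.08684 = 0.07661 L.
At equivalence the base is fully converted to C2H5NH3+; total volume = 0.09435 L, so [C2H5NH3+] = 0.006652/0.09435 = 0.07051 M.
Ka(C2H5NH3+) = Kw/Kb = 1.0e-14 / 6.4 x 10^-4 = 1.56e-11.
[H^+] = sqrt(Ka x [C2H5NH3+]) = sqrt(1.56e-11 x 0.07051) = 1.05e-6 M.
pH = -log(1.05e-6) = 5.98.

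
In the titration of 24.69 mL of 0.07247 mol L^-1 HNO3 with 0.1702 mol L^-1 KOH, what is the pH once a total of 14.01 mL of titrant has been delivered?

12.19

n(acid) = 0.07247 x 0.02469 = 0.001789 mol; n(KOH) added = 0.1702 x 0.01401 = 0.002385 mol.
Base is in excess by 0.002385 - 0.001789 = 0.0005952 mol in a total volume of 0.03870 L.
[OH^-] = 0.0005952/0.03870 = 0.01538 M, so pOH = 1.81 and pH = 14.00 - 1.81 = 12.19.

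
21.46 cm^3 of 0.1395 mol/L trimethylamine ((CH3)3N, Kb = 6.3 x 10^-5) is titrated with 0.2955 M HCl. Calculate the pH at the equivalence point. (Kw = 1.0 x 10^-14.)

n((CH3)3N) = 0.1395 x 0.02146 = 0.002994 mol; V(HCl) at equivalence = 0.002994/0.2955 = 0.01013 L.
At equivalence the base is fully converted to (CH3)3NH+; total volume = 0.03159 L, so [(CH3)3NH+] = 0.002994/0.03159 = 0.09476 M.
Ka((CH3)3NH+) = Kw/Kb = 1.0e-14 / 6.3 x 10^-5 = 1.59e-10.
[H^+] = sqrt(Ka x [(CH3)3NH+]) = sqrt(1.59e-10 x 0.09476) = 3.88e-6 M.
pH = -log(3.88e-6) = 5.41.

5.41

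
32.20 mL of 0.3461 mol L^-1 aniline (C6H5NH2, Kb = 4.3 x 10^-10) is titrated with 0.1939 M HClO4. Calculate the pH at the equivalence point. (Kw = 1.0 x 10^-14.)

2.77

n(C6H5NH2) = 0.3461 x 0.03220 = 0.01114 mol; V(HClO4) at equivalence = 0.01114/0.1939 = 0.05748 L.
At equivalence the base is fully converted to C6H5NH3+; total volume = 0.08968 L, so [C6H5NH3+] = 0.01114/0.08968 = 0.1243 M.
Ka(C6H5NH3+) = Kw/Kb = 1.0e-14 / 4.3 x 10^-10 = 2.33e-5.
[H^+] = sqrt(Ka x [C6H5NH3+]) = sqrt(2.33e-5 x 0.1243) = 0.00170 M.
pH = -log(0.00170) = 2.77.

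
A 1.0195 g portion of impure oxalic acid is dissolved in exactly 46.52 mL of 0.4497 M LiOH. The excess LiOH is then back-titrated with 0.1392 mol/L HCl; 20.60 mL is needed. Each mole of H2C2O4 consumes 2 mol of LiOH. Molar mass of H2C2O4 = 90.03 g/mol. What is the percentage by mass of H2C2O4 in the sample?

Total n(LiOH) added = 0.4497 x 0.04652 = 0.02092 mol.
n(HCl) used = 0.1392 x 0.02060 = 0.002868 mol, which equals the excess n(LiOH).
So n(LiOH) consumed by the sample = 0.02092 - 0.002868 = 0.01805 mol.
n(H2C2O4) = 0.01805 / 2 = 0.009026 mol.
mass H2C2O4 = 0.009026 x 90.03 = 0.8126 g, so %H2C2O4 = 0.8126/1.0195 x 100 = 79.7%.

79.7%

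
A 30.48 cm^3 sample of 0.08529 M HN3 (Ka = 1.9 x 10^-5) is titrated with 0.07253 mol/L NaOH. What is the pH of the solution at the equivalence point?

8.66

n(HN3) = 0.08529 x 0.03048 = 0.002600 mol; V(NaOH) at equivalence = 0.002600/0.07253 = 0.03584 L.
At equivalence all the acid is converted to N3-; total volume = 0.03048 + 0.03584 = 0.06632 L, so [N3-] = 0.002600/0.06632 = 0.03920 M.
Kb = Kw/Ka = 1.0e-14 / 1.9 x 10^-5 = 5.26e-10.
[OH^-] = sqrt(Kb x [N3-]) = sqrt(5.26e-10 x 0.03920) = 4.54e-6 M.
pOH = 5.34, so pH = 14.00 - 5.34 = 8.66.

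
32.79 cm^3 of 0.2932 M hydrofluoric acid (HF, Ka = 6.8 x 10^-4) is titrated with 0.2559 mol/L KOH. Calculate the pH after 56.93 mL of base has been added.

n(acid) = 0.2932 x 0.03279 = 0.009614 mol; n(KOH) added = 0.2559 x 0.05693 = 0.01457 mol.
Base is in excess by 0.01457 - 0.009614 = 0.004954 mol in a total volume of 0.08972 L.
[OH^-] = 0.004954/0.08972 = 0.05522 M, so pOH = 1.26 and pH = 14.00 - 1.26 = 12.74.

12.74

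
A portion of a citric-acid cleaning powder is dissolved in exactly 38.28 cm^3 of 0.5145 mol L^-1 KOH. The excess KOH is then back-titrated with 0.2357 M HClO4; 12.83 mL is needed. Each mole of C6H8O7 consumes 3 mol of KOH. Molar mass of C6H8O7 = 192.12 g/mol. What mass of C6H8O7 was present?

1.07 g

Total n(KOH) added = 0.5145 x 0.03828 = 0.01970 mol.
n(HClO4) used = 0.2357 x 0.01283 = 0.003024 mol, which equals the excess n(KOH).
So n(KOH) consumed by the sample = 0.01970 - 0.003024 = 0.01667 mol.
n(C6H8O7) = 0.01667 / 3 = 0.005557 mol.
mass = 0.005557 mol x 192.12 g/mol = 1.07 g.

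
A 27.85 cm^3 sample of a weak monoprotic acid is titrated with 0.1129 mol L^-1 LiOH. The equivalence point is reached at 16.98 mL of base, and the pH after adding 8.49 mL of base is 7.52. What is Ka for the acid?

8.49 mL is half of the equivalence volume, so this is the half-equivalence point where [HA] = [A^-].
At half-equivalence pH = pKa, so pKa = 7.52.
Ka = 10^(-7.52) = 3.0 x 10^-8.

3.0 x 10^-8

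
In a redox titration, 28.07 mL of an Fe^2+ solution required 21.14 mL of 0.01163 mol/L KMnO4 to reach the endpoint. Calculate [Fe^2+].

0.0438 M

n(KMnO4) = 0.01163 x 0.02114 = 0.0002459 mol.
From the balanced equation, 1 mol KMnO4 reacts with 5 mol Fe^2+, so n(Fe^2+) = 0.0002459 x 5/1 = 0.001229 mol.
[Fe^2+] = 0.001229 / 0.02807 L = 0.0438 M.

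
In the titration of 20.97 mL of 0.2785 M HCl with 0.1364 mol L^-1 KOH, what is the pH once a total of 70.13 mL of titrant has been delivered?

n(acid) = 0.2785 x 0.02097 = 0.005840 mol; n(KOH) added = 0.1364 x 0.07013 = 0.009566 mol.
Base is in excess by 0.009566 - 0.005840 = 0.003726 mol in a total volume of 0.09110 L.
[OH^-] = 0.003726/0.09110 = 0.04090 M, so pOH = 1.39 and pH = 14.00 - 1.39 = 12.61.

12.61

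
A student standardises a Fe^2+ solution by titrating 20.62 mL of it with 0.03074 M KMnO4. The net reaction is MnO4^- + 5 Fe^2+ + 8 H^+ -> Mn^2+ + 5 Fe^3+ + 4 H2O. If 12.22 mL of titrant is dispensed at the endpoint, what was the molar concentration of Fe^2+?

n(KMnO4) = 0.03074 x 0.01222 = 0.0003756 mol.
From the balanced equation, 1 mol KMnO4 reacts with 5 mol Fe^2+, so n(Fe^2+) = 0.0003756 x 5/1 = 0.001878 mol.
[Fe^2+] = 0.001878 / 0.02062 L = 0.0911 M.

0.0911 M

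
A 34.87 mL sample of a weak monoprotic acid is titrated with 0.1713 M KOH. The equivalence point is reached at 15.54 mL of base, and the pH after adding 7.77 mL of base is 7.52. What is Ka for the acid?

3.0 x 10^-8

7.77 mL is half of the equivalence volume, so this is the half-equivalence point where [HA] = [A^-].
At half-equivalence pH = pKa, so pKa = 7.52.
Ka = 10^(-7.52) = 3.0 x 10^-8.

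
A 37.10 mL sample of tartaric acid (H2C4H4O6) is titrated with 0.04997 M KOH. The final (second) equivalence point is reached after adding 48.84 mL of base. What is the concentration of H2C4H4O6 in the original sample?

n(KOH) = 0.04997 x 0.04884 = 0.002441 mol.
At the final (second) equivalence point, 2 mol OH^- react per mol H2C4H4O6, so n(H2C4H4O6) = 0.002441 / 2 = 0.001220 mol.
[H2C4H4O6] = 0.001220 / 0.03710 L = 0.0329 M.

0.0329 M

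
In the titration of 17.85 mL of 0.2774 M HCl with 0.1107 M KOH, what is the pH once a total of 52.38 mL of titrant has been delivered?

n(acid) = 0.2774 x 0.01785 = 0.004952 mol; n(KOH) added = 0.1107 x 0.05238 = 0.005798 mol.
Base is in excess by 0.005798 - 0.004952 = 0.0008469 mol in a total volume of 0.07023 L.
[OH^-] = 0.0008469/0.07023 = 0.01206 M, so pOH = 1.92 and pH = 14.00 - 1.92 = 12.08.

12.08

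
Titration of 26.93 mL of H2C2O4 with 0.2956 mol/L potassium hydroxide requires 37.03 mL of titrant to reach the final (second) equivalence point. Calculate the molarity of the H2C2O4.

n(KOH) = 0.2956 x 0.03703 = 0.01095 mol.
At the final (second) equivalence point, 2 mol OH^- react per mol H2C2O4, so n(H2C2O4) = 0.01095 / 2 = 0.005473 mol.
[H2C2O4] = 0.005473 / 0.02693 L = 0.203 M.

0.203 M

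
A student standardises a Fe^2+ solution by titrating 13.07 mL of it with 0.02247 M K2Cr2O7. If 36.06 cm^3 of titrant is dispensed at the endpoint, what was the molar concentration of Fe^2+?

n(K2Cr2O7) = 0.02247 x 0.03606 = 0.0008103 mol.
From the balanced equation, 1 mol K2Cr2O7 reacts with 6 mol Fe^2+, so n(Fe^2+) = 0.0008103 x 6/1 = 0.004862 mol.
[Fe^2+] = 0.004862 / 0.01307 L = 0.372 M.

0.372 M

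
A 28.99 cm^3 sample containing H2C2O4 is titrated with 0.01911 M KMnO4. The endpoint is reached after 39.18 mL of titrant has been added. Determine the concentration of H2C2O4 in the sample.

0.0646 M

n(KMnO4) = 0.01911 x 0.03918 = 0.0007487 mol.
From the balanced equation, 2 mol KMnO4 reacts with 5 mol H2C2O4, so n(H2C2O4) = 0.0007487 x 5/2 = 0.001872 mol.
[H2C2O4] = 0.001872 / 0.02899 L = 0.0646 M.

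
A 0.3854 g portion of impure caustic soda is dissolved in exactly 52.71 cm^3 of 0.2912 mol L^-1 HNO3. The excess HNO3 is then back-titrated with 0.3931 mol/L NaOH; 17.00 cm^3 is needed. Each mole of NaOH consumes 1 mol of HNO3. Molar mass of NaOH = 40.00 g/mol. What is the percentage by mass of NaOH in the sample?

89.9%

Total n(HNO3) added = 0.2912 x 0.05271 = 0.01535 mol.
n(NaOH) used = 0.3931 x 0.01700 = 0.006683 mol, which equals the excess n(HNO3).
So n(HNO3) consumed by the sample = 0.01535 - 0.006683 = 0.008666 mol.
n(NaOH) = 0.008666 / 1 = 0.008666 mol.
mass NaOH = 0.008666 x 40.00 = 0.3467 g, so %NaOH = 0.3467/0.3854 x 100 = 89.9%.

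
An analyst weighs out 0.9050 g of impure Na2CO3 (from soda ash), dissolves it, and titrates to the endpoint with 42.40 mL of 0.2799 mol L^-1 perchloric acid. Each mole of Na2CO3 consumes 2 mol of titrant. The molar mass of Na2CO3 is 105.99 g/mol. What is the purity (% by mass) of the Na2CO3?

n(HClO4) = 0.2799 x 0.04240 = 0.01187 mol.
n(Na2CO3) = 0.01187 / 2 = 0.005934 mol.
mass of Na2CO3 = 0.005934 x 105.99 = 0.6289 g.
% purity = 0.6289 / 0.9050 x 100 = 69.5%.

69.5%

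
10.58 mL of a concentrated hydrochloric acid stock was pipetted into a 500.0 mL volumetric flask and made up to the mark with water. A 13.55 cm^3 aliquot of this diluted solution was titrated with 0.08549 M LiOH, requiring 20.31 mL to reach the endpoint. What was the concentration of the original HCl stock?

n(LiOH) = 0.08549 x 0.02031 = 0.001736 mol.
n(HCl) in the aliquot = 0.001736 mol.
[diluted HCl] = 0.001736 / 0.01355 = 0.1281 M.
Dilution factor = 500.0/10.58 = 47.26, so [stock] = 0.1281 x 47.26 = 6.06 M.

6.06 M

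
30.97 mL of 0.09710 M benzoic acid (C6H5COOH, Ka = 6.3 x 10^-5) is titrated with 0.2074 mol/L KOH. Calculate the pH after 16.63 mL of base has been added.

n(acid) = 0.09710 x 0.03097 = 0.003007 mol; n(KOH) added = 0.2074 x 0.01663 = 0.003449 mol.
Base is in excess by 0.003449 - 0.003007 = 0.0004419 mol in a total volume of 0.04760 L.
[OH^-] = 0.0004419/0.04760 = 0.009283 M, so pOH = 2.03 and pH = 14.00 - 2.03 = 11.97.

11.97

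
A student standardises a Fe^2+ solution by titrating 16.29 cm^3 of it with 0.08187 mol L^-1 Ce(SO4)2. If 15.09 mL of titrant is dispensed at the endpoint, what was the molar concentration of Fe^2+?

n(Ce(SO4)2) = 0.08187 x 0.01509 = 0.001235 mol.
From the balanced equation, 1 mol Ce(SO4)2 reacts with 1 mol Fe^2+, so n(Fe^2+) = 0.001235 x 1/1 = 0.001235 mol.
[Fe^2+] = 0.001235 / 0.01629 L = 0.0758 M.

0.0758 M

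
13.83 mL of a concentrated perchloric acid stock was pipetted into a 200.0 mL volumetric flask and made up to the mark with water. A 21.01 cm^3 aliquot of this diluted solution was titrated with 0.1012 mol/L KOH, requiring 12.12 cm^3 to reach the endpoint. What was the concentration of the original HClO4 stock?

n(KOH) = 0.1012 x 0.01212 = 0.001227 mol.
n(HClO4) in the aliquot = 0.001227 mol.
[diluted HClO4] = 0.001227 / 0.02101 = 0.05838 M.
Dilution factor = 200.0/13.83 = 14.46, so [stock] = 0.05838 x 14.46 = 0.844 M.

0.844 M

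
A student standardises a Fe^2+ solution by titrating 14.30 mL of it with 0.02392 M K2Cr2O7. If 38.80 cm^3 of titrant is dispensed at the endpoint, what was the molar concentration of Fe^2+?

0.389 M

n(K2Cr2O7) = 0.02392 x 0.03880 = 0.0009281 mol.
From the balanced equation, 1 mol K2Cr2O7 reacts with 6 mol Fe^2+, so n(Fe^2+) = 0.0009281 x 6/1 = 0.005569 mol.
[Fe^2+] = 0.005569 / 0.01430 L = 0.389 M.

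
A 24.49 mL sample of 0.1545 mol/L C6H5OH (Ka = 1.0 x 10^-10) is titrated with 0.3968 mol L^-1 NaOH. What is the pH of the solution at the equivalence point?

n(C6H5OH) = 0.1545 x 0.02449 = 0.003784 mol; V(NaOH) at equivalence = 0.003784/0.3968 = 0.009536 L.
At equivalence all the acid is converted to C6H5O-; total volume = 0.02449 + 0.009536 = 0.03403 L, so [C6H5O-] = 0.003784/0.03403 = 0.1112 M.
Kb = Kw/Ka = 1.0e-14 / 1.0 x 10^-10 = 0.000100.
[OH^-] = sqrt(Kb x [C6H5O-]) = sqrt(0.000100 x 0.1112) = 0.00333 M.
pOH = 2.48, so pH = 14.00 - 2.48 = 11.52.

11.52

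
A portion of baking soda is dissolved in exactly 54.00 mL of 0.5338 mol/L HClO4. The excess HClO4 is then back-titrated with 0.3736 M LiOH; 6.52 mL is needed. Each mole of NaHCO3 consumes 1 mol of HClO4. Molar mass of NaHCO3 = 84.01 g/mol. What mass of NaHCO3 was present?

2.22 g

Total n(HClO4) added = 0.5338 x 0.05400 = 0.02883 mol.
n(LiOH) used = 0.3736 x 0.006520 = 0.002436 mol, which equals the excess n(HClO4).
So n(HClO4) consumed by the sample = 0.02883 - 0.002436 = 0.02639 mol.
n(NaHCO3) = 0.02639 / 1 = 0.02639 mol.
mass = 0.02639 mol x 84.01 g/mol = 2.22 g.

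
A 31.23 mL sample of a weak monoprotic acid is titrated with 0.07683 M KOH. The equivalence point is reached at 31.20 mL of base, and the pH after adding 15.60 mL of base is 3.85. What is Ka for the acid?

15.60 mL is half of the equivalence volume, so this is the half-equivalence point where [HA] = [A^-].
At half-equivalence pH = pKa, so pKa = 3.85.
Ka = 10^(-3.85) = 1.4 x 10^-4.

1.4 x 10^-4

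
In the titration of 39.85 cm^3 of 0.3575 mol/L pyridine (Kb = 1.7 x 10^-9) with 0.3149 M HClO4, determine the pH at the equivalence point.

3.00

n(C5H5N) = 0.3575 x 0.03985 = 0.01425 mol; V(HClO4) at equivalence = 0.01425/0.3149 = 0.04524 L.
At equivalence the base is fully converted to C5H5NH+; total volume = 0.08509 L, so [C5H5NH+] = 0.01425/0.08509 = 0.1674 M.
Ka(C5H5NH+) = Kw/Kb = 1.0e-14 / 1.7 x 10^-9 = 5.88e-6.
[H^+] = sqrt(Ka x [C5H5NH+]) = sqrt(5.88e-6 x 0.1674) = 0.000992 M.
pH = -log(0.000992) = 3.00.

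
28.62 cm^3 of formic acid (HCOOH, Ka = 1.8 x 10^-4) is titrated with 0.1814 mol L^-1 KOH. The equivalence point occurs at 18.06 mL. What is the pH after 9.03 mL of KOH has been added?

3.74

9.03 mL is exactly half the equivalence volume (18.06/2), i.e. the half-equivalence point.
There, n(HA) = n(A^-), so pH = pKa = -log(1.8 x 10^-4) = 3.74.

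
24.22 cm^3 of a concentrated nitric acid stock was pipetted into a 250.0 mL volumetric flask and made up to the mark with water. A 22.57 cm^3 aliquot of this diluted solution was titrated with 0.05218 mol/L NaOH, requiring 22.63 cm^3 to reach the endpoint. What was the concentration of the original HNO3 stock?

n(NaOH) = 0.05218 x 0.02263 = 0.001181 mol.
n(HNO3) in the aliquot = 0.001181 mol.
[diluted HNO3] = 0.001181 / 0.02257 = 0.05232 M.
Dilution factor = 250.0/24.22 = 10.32, so [stock] = 0.05232 x 10.32 = 0.540 M.

0.540 M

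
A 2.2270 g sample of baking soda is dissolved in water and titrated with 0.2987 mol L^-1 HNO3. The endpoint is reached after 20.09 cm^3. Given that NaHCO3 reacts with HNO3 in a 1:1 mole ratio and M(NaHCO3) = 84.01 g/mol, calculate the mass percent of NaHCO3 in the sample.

n(HNO3) = 0.2987 x 0.02009 = 0.006001 mol.
n(NaHCO3) = 0.006001 / 1 = 0.006001 mol.
mass of NaHCO3 = 0.006001 x 84.01 = 0.5041 g.
% purity = 0.5041 / 2.2270 x 100 = 22.6%.

22.6%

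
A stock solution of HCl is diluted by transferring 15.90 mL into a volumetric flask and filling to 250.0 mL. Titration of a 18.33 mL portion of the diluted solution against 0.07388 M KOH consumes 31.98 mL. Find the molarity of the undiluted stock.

2.03 M

n(KOH) = 0.07388 x 0.03198 = 0.002363 mol.
n(HCl) in the aliquot = 0.002363 mol.
[diluted HCl] = 0.002363 / 0.01833 = 0.1289 M.
Dilution factor = 250.0/15.90 = 15.72, so [stock] = 0.1289 x 15.72 = 2.03 M.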